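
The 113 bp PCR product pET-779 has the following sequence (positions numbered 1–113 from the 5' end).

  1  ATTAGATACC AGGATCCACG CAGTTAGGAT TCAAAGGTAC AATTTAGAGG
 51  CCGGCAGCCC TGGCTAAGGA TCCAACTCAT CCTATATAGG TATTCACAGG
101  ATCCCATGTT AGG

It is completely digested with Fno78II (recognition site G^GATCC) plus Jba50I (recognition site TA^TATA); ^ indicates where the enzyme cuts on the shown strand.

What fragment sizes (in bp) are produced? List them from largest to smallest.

Fno78II sites (GGATCC) start at positions 12, 68, 99.
Fno78II cuts after the first base of each site, so after positions 12, 68, 99.
The Jba50I site (TATATA) starts at position 83.
Jba50I cuts after base 2 of each site, so after position 84.
Combined cut positions: 12, 68, 84, 99.
Linear molecule, 4 cuts → 5 fragments:
  1–12 → 12 bp
  13–68 → 56 bp
  69–84 → 16 bp
  85–99 → 15 bp
  100–113 → 14 bp
Sorted largest to smallest: 56, 16, 15, 14, 12 bp.

56, 16, 15, 14, 12 bp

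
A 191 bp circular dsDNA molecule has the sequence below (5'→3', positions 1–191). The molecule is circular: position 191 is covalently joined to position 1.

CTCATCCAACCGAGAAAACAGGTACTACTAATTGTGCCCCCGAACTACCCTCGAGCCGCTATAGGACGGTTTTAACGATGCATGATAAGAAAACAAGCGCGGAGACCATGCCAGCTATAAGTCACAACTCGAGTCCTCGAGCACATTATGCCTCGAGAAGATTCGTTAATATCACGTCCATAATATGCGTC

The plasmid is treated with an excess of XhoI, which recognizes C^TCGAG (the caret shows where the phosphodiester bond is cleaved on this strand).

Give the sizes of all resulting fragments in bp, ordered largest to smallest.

89, 78, 16, 8 bp

XhoI sites (CTCGAG) start at positions 50, 128, 136, 152.
XhoI cuts after the first base of each site, so after positions 50, 128, 136, 152.
Circular molecule, 4 cuts → 4 fragments:
  51–128 → 78 bp
  129–136 → 8 bp
  137–152 → 16 bp
  153–191 then 1–50 → 39 + 50 = 89 bp
Sorted largest to smallest: 89, 78, 16, 8 bp.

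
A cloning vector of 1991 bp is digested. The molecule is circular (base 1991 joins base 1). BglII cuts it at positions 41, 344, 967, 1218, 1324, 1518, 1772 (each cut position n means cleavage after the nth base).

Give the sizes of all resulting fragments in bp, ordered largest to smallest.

623, 303, 260, 254, 251, 194, 106 bp

Circular molecule, 7 cuts → 7 fragments:
  344 − 41 = 303 bp
  967 − 344 = 623 bp
  1218 − 967 = 251 bp
  1324 − 1218 = 106 bp
  1518 − 1324 = 194 bp
  1772 − 1518 = 254 bp
  wrap: 1991 − 1772 + 41 = 260 bp
Sorted largest to smallest: 623, 303, 260, 254, 251, 194, 106 bp.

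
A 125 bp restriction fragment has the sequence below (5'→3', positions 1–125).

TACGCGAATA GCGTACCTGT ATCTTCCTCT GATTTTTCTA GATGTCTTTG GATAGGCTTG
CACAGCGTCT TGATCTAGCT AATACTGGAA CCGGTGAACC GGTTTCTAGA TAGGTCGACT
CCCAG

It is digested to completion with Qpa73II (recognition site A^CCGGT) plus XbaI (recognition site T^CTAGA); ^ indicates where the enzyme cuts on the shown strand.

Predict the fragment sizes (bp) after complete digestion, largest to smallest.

Qpa73II sites (ACCGGT) start at positions 90, 98.
Qpa73II cuts after the first base of each site, so after positions 90, 98.
XbaI sites (TCTAGA) start at positions 37, 105.
XbaI cuts after the first base of each site, so after positions 37, 105.
Combined cut positions: 37, 90, 98, 105.
Linear molecule, 4 cuts → 5 fragments:
  1–37 → 37 bp
  38–90 → 53 bp
  91–98 → 8 bp
  99–105 → 7 bp
  106–125 → 20 bp
Sorted largest to smallest: 53, 37, 20, 8, 7 bp.

53, 37, 20, 8, 7 bp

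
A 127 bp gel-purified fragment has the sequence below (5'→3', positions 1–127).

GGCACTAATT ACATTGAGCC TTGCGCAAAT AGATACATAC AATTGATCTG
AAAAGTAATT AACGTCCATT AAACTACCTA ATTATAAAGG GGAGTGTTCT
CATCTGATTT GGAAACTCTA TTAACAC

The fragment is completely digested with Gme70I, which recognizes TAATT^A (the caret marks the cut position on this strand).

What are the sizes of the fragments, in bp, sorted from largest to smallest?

Gme70I sites (TAATTA) start at positions 6, 56, 79.
Gme70I cuts after base 5 of each site (before the last base), so after positions 10, 60, 83.
Linear molecule, 3 cuts → 4 fragments:
  1–10 → 10 bp
  11–60 → 50 bp
  61–83 → 23 bp
  84–127 → 44 bp
Sorted largest to smallest: 50, 44, 23, 10 bp.

50, 44, 23, 10 bp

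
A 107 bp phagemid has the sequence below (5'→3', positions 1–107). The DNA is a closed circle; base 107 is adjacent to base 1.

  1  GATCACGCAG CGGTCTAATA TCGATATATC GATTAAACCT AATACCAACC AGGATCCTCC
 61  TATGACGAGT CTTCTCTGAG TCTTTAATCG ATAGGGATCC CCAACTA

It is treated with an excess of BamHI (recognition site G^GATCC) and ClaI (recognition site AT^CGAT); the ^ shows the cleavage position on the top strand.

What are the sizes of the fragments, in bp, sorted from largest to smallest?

BamHI sites (GGATCC) start at positions 52, 95.
BamHI cuts after the first base of each site, so after positions 52, 95.
ClaI sites (ATCGAT) start at positions 20, 28, 87.
ClaI cuts after base 2 of each site, so after positions 21, 29, 88.
Combined cut positions: 21, 29, 52, 88, 95.
Circular molecule, 5 cuts → 5 fragments:
  22–29 → 8 bp
  30–52 → 23 bp
  53–88 → 36 bp
  89–95 → 7 bp
  96–107 then 1–21 → 12 + 21 = 33 bp
Sorted largest to smallest: 36, 33, 23, 8, 7 bp.

36, 33, 23, 8, 7 bp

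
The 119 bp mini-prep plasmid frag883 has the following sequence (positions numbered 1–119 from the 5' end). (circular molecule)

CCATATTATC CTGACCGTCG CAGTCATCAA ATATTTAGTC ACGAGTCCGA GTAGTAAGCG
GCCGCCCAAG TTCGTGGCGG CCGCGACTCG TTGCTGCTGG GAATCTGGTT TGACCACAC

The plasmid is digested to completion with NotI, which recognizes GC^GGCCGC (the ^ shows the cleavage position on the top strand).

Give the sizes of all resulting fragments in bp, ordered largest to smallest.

NotI sites (GCGGCCGC) start at positions 58, 77.
NotI cuts after base 2 of each site, so after positions 59, 78.
Circular molecule, 2 cuts → 2 fragments:
  60–78 → 19 bp
  79–119 then 1–59 → 41 + 59 = 100 bp
Sorted largest to smallest: 100, 19 bp.

100, 19 bp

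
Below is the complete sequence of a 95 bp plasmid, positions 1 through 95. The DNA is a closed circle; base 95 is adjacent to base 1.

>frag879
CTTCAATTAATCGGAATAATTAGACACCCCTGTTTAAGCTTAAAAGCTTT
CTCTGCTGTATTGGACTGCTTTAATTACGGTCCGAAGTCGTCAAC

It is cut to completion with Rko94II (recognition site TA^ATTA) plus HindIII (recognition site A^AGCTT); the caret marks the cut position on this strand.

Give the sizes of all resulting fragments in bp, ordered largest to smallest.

40, 29, 18, 8 bp

Rko94II sites (TAATTA) start at positions 17, 72.
Rko94II cuts after base 2 of each site, so after positions 18, 73.
HindIII sites (AAGCTT) start at positions 36, 44.
HindIII cuts after the first base of each site, so after positions 36, 44.
Combined cut positions: 18, 36, 44, 73.
Circular molecule, 4 cuts → 4 fragments:
  19–36 → 18 bp
  37–44 → 8 bp
  45–73 → 29 bp
  74–95 then 1–18 → 22 + 18 = 40 bp
Sorted largest to smallest: 40, 29, 18, 8 bp.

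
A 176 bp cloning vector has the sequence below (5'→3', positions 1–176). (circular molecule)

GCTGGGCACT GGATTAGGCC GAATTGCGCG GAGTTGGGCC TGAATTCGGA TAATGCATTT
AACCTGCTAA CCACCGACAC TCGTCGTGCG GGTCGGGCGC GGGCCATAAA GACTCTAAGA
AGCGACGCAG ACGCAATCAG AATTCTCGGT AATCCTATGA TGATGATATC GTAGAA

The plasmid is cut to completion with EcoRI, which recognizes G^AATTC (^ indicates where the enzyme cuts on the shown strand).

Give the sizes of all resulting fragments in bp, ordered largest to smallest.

98, 78 bp

EcoRI sites (GAATTC) start at positions 42, 140.
EcoRI cuts after the first base of each site, so after positions 42, 140.
Circular molecule, 2 cuts → 2 fragments:
  43–140 → 98 bp
  141–176 then 1–42 → 36 + 42 = 78 bp
Sorted largest to smallest: 98, 78 bp.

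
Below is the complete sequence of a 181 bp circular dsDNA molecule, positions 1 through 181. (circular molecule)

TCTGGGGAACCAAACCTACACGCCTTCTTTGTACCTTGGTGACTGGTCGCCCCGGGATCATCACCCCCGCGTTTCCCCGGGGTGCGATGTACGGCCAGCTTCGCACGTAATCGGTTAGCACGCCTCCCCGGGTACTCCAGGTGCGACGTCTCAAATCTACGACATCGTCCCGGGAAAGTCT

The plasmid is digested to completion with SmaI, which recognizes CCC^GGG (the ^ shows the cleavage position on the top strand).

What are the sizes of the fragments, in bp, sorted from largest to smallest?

SmaI sites (CCCGGG) start at positions 51, 76, 127, 169.
SmaI cuts after base 3 of each site, so after positions 53, 78, 129, 171.
Circular molecule, 4 cuts → 4 fragments:
  54–78 → 25 bp
  79–129 → 51 bp
  130–171 → 42 bp
  172–181 then 1–53 → 10 + 53 = 63 bp
Sorted largest to smallest: 63, 51, 42, 25 bp.

63, 51, 42, 25 bp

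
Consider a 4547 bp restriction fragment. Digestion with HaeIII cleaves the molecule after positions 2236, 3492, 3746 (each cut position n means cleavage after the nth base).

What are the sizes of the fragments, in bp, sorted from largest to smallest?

2236, 1256, 801, 254 bp

Linear molecule, 3 cuts → 4 fragments:
  2236 − 0 = 2236 bp
  3492 − 2236 = 1256 bp
  3746 − 3492 = 254 bp
  4547 − 3746 = 801 bp
Sorted largest to smallest: 2236, 1256, 801, 254 bp.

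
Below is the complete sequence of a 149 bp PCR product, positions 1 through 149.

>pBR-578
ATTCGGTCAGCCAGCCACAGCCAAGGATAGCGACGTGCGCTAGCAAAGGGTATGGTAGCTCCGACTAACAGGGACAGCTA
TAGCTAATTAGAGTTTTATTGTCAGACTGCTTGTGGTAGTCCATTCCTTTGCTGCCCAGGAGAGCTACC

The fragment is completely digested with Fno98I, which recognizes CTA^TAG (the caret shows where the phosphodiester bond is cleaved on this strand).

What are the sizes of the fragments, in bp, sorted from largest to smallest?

The Fno98I site (CTATAG) starts at position 78.
Fno98I cuts after base 3 of each site, so after position 80.
Linear molecule, 1 cut → 2 fragments:
  1–80 → 80 bp
  81–149 → 69 bp
Sorted largest to smallest: 80, 69 bp.

80, 69 bp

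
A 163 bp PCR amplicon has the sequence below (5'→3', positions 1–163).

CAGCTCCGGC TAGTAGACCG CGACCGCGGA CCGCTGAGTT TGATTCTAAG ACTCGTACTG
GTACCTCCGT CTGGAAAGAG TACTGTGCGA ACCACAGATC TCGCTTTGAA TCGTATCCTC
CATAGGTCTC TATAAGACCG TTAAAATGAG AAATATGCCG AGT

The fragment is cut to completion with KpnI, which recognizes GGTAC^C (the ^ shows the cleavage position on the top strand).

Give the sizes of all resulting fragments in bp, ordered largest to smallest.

99, 64 bp

The KpnI site (GGTACC) starts at position 60.
KpnI cuts after base 5 of each site (before the last base), so after position 64.
Linear molecule, 1 cut → 2 fragments:
  1–64 → 64 bp
  65–163 → 99 bp
Sorted largest to smallest: 99, 64 bp.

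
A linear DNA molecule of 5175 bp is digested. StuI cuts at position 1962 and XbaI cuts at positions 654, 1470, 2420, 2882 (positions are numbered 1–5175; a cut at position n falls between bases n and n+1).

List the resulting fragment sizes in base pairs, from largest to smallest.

Combined cut positions (sorted): 654, 1470, 1962, 2420, 2882.
Linear molecule, 5 cuts → 6 fragments:
  654 − 0 = 654 bp
  1470 − 654 = 816 bp
  1962 − 1470 = 492 bp
  2420 − 1962 = 458 bp
  2882 − 2420 = 462 bp
  5175 − 2882 = 2293 bp
Sorted largest to smallest: 2293, 816, 654, 492, 462, 458 bp.

2293, 816, 654, 492, 462, 458 bp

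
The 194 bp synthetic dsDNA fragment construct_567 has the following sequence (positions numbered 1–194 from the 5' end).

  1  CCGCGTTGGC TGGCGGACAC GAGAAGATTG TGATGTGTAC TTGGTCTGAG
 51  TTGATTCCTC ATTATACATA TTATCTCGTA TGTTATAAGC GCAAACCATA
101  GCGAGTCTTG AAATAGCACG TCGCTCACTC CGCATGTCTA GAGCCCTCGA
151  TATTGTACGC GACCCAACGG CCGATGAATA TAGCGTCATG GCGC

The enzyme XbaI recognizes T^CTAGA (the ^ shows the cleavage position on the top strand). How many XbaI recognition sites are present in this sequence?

TCTAGA occurs starting at position 137.
XbaI cuts at 1 site.

1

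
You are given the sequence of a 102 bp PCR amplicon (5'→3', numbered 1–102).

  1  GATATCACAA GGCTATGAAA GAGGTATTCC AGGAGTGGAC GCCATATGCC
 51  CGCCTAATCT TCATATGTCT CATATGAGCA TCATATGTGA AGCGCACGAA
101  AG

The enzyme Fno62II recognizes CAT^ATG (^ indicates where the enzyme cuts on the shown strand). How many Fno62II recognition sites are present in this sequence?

CATATG occurs starting at positions 43, 62, 71, 82.
Fno62II cuts at 4 sites.

4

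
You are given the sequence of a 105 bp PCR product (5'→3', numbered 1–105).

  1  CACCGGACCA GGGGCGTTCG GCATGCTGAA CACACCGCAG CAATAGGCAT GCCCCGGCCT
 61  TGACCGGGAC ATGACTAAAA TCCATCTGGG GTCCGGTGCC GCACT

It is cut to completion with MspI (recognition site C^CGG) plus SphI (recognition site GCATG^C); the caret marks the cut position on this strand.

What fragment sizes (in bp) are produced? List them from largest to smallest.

MspI sites (CCGG) start at positions 3, 54, 64, 93.
MspI cuts after the first base of each site, so after positions 3, 54, 64, 93.
SphI sites (GCATGC) start at positions 21, 47.
SphI cuts after base 5 of each site (before the last base), so after positions 25, 51.
Combined cut positions: 3, 25, 51, 54, 64, 93.
Linear molecule, 6 cuts → 7 fragments:
  1–3 → 3 bp
  4–25 → 22 bp
  26–51 → 26 bp
  52–54 → 3 bp
  55–64 → 10 bp
  65–93 → 29 bp
  94–105 → 12 bp
Sorted largest to smallest: 29, 26, 22, 12, 10, 3, 3 bp.

29, 26, 22, 12, 10, 3, 3 bp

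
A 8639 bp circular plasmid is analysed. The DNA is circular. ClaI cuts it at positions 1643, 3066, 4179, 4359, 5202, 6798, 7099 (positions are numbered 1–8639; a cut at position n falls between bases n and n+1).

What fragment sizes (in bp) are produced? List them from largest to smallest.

Circular molecule, 7 cuts → 7 fragments:
  3066 − 1643 = 1423 bp
  4179 − 3066 = 1113 bp
  4359 − 4179 = 180 bp
  5202 − 4359 = 843 bp
  6798 − 5202 = 1596 bp
  7099 − 6798 = 301 bp
  wrap: 8639 − 7099 + 1643 = 3183 bp
Sorted largest to smallest: 3183, 1596, 1423, 1113, 843, 301, 180 bp.

3183, 1596, 1423, 1113, 843, 301, 180 bp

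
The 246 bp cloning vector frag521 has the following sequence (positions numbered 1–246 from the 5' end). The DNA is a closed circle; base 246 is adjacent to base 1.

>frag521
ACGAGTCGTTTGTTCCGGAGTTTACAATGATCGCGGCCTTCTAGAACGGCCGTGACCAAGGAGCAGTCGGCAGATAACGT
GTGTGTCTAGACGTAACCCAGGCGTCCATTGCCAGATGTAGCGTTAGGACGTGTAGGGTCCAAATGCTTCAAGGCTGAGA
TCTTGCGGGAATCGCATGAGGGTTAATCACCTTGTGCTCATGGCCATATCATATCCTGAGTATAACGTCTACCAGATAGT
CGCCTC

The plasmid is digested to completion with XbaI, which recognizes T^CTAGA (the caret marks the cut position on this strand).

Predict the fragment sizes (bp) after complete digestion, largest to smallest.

XbaI sites (TCTAGA) start at positions 40, 86.
XbaI cuts after the first base of each site, so after positions 40, 86.
Circular molecule, 2 cuts → 2 fragments:
  41–86 → 46 bp
  87–246 then 1–40 → 160 + 40 = 200 bp
Sorted largest to smallest: 200, 46 bp.

200, 46 bp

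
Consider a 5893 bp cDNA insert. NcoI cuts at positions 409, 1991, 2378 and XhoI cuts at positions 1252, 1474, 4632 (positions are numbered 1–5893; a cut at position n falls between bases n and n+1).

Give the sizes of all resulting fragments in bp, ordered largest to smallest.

Combined cut positions (sorted): 409, 1252, 1474, 1991, 2378, 4632.
Linear molecule, 6 cuts → 7 fragments:
  409 − 0 = 409 bp
  1252 − 409 = 843 bp
  1474 − 1252 = 222 bp
  1991 − 1474 = 517 bp
  2378 − 1991 = 387 bp
  4632 − 2378 = 2254 bp
  5893 − 4632 = 1261 bp
Sorted largest to smallest: 2254, 1261, 843, 517, 409, 387, 222 bp.

2254, 1261, 843, 517, 409, 387, 222 bp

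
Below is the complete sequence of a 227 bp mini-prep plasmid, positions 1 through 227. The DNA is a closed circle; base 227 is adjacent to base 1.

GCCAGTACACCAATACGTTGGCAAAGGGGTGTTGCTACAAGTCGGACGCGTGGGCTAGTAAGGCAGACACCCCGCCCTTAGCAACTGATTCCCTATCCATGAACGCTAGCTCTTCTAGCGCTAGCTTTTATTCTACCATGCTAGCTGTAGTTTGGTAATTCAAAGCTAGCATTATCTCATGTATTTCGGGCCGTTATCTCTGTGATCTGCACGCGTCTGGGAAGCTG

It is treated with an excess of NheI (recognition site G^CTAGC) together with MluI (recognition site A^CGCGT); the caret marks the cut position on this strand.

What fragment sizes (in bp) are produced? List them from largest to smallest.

NheI sites (GCTAGC) start at positions 105, 120, 140, 165.
NheI cuts after the first base of each site, so after positions 105, 120, 140, 165.
MluI sites (ACGCGT) start at positions 46, 211.
MluI cuts after the first base of each site, so after positions 46, 211.
Combined cut positions: 46, 105, 120, 140, 165, 211.
Circular molecule, 6 cuts → 6 fragments:
  47–105 → 59 bp
  106–120 → 15 bp
  121–140 → 20 bp
  141–165 → 25 bp
  166–211 → 46 bp
  212–227 then 1–46 → 16 + 46 = 62 bp
Sorted largest to smallest: 62, 59, 46, 25, 20, 15 bp.

62, 59, 46, 25, 20, 15 bp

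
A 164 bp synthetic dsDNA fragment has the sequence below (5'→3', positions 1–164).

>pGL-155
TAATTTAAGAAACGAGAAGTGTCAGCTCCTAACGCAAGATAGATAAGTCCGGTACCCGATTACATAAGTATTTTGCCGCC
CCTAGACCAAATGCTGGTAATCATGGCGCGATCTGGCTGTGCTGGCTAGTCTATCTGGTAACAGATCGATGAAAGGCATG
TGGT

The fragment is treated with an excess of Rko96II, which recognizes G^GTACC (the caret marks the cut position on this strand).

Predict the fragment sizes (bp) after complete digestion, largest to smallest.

113, 51 bp

The Rko96II site (GGTACC) starts at position 51.
Rko96II cuts after the first base of each site, so after position 51.
Linear molecule, 1 cut → 2 fragments:
  1–51 → 51 bp
  52–164 → 113 bp
Sorted largest to smallest: 113, 51 bp.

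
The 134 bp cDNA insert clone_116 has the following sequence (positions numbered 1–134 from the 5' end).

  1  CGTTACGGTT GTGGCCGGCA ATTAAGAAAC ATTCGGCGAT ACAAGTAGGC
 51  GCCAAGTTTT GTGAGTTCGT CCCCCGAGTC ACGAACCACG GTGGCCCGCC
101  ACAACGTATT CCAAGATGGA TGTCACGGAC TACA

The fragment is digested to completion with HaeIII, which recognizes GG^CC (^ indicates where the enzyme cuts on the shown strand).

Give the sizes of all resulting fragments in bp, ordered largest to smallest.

80, 40, 14 bp

HaeIII sites (GGCC) start at positions 13, 93.
HaeIII cuts after base 2 of each site, so after positions 14, 94.
Linear molecule, 2 cuts → 3 fragments:
  1–14 → 14 bp
  15–94 → 80 bp
  95–134 → 40 bp
Sorted largest to smallest: 80, 40, 14 bp.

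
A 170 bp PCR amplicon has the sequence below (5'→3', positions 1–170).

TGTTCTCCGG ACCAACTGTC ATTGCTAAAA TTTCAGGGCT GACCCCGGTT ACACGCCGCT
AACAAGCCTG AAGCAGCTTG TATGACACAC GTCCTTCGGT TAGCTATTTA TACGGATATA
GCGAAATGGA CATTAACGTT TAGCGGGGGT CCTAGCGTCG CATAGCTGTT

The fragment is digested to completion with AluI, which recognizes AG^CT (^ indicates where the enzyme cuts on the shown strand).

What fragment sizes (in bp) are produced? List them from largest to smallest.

76, 62, 27, 5 bp

AluI sites (AGCT) start at positions 75, 102, 164.
AluI cuts after base 2 of each site, so after positions 76, 103, 165.
Linear molecule, 3 cuts → 4 fragments:
  1–76 → 76 bp
  77–103 → 27 bp
  104–165 → 62 bp
  166–170 → 5 bp
Sorted largest to smallest: 76, 62, 27, 5 bp.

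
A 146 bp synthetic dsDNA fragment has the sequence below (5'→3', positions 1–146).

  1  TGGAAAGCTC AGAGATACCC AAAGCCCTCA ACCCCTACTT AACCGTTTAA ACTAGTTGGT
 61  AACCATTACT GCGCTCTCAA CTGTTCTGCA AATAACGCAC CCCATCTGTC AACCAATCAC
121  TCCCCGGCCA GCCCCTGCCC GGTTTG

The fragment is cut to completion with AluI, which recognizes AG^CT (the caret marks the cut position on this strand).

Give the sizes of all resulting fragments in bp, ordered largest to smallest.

139, 7 bp

The AluI site (AGCT) starts at position 6.
AluI cuts after base 2 of each site, so after position 7.
Linear molecule, 1 cut → 2 fragments:
  1–7 → 7 bp
  8–146 → 139 bp
Sorted largest to smallest: 139, 7 bp.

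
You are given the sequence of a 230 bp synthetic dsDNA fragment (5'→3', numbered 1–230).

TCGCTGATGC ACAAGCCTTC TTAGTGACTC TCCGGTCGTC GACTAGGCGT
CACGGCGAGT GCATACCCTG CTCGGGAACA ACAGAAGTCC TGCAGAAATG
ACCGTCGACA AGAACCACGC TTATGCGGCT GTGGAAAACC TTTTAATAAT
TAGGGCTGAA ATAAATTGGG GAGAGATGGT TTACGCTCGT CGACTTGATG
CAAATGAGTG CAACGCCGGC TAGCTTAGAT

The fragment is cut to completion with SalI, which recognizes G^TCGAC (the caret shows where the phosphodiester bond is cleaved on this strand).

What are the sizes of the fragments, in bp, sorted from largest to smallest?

85, 66, 41, 38 bp

SalI sites (GTCGAC) start at positions 38, 104, 189.
SalI cuts after the first base of each site, so after positions 38, 104, 189.
Linear molecule, 3 cuts → 4 fragments:
  1–38 → 38 bp
  39–104 → 66 bp
  105–189 → 85 bp
  190–230 → 41 bp
Sorted largest to smallest: 85, 66, 41, 38 bp.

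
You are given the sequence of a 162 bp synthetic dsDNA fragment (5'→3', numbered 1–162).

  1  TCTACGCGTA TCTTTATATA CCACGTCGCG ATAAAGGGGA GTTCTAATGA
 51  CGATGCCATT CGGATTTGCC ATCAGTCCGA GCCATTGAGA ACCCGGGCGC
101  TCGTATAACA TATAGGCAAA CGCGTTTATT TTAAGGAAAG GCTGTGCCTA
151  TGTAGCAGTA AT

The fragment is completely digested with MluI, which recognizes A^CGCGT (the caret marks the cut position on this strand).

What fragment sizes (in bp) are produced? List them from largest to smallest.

MluI sites (ACGCGT) start at positions 4, 120.
MluI cuts after the first base of each site, so after positions 4, 120.
Linear molecule, 2 cuts → 3 fragments:
  1–4 → 4 bp
  5–120 → 116 bp
  121–162 → 42 bp
Sorted largest to smallest: 116, 42, 4 bp.

116, 42, 4 bp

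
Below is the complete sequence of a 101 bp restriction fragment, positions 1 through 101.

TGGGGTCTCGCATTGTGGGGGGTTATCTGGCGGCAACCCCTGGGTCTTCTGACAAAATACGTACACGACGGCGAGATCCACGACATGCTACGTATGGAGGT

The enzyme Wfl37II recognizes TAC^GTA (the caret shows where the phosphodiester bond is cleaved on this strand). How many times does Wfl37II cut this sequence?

2

TACGTA occurs starting at positions 58, 89.
Wfl37II cuts at 2 sites.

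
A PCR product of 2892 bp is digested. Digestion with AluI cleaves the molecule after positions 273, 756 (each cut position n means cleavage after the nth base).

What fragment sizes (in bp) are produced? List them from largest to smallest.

Linear molecule, 2 cuts → 3 fragments:
  273 − 0 = 273 bp
  756 − 273 = 483 bp
  2892 − 756 = 2136 bp
Sorted largest to smallest: 2136, 483, 273 bp.

2136, 483, 273 bp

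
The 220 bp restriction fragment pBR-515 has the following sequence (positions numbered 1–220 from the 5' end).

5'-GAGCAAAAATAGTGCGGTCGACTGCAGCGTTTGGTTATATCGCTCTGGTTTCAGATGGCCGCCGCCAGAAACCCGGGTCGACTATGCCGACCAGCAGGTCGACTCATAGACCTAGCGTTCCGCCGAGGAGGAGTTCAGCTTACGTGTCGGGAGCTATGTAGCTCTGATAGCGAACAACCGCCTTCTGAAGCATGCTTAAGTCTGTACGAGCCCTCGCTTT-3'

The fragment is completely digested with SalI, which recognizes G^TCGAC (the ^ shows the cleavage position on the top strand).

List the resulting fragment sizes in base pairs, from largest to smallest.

SalI sites (GTCGAC) start at positions 17, 77, 98.
SalI cuts after the first base of each site, so after positions 17, 77, 98.
Linear molecule, 3 cuts → 4 fragments:
  1–17 → 17 bp
  18–77 → 60 bp
  78–98 → 21 bp
  99–220 → 122 bp
Sorted largest to smallest: 122, 60, 21, 17 bp.

122, 60, 21, 17 bp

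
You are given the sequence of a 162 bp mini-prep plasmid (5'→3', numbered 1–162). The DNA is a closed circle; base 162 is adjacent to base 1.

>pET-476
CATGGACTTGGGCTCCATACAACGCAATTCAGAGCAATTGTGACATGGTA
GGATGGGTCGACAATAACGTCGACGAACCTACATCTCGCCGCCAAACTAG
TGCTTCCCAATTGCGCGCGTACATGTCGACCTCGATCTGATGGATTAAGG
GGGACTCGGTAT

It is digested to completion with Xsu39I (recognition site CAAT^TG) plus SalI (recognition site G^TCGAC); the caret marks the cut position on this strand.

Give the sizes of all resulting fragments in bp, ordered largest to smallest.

75, 42, 19, 14, 12 bp

Xsu39I sites (CAATTG) start at positions 35, 108.
Xsu39I cuts after base 4 of each site, so after positions 38, 111.
SalI sites (GTCGAC) start at positions 57, 69, 125.
SalI cuts after the first base of each site, so after positions 57, 69, 125.
Combined cut positions: 38, 57, 69, 111, 125.
Circular molecule, 5 cuts → 5 fragments:
  39–57 → 19 bp
  58–69 → 12 bp
  70–111 → 42 bp
  112–125 → 14 bp
  126–162 then 1–38 → 37 + 38 = 75 bp
Sorted largest to smallest: 75, 42, 19, 14, 12 bp.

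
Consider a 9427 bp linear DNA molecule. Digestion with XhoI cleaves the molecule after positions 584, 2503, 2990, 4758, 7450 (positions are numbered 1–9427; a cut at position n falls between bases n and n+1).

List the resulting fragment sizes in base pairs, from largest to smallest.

Linear molecule, 5 cuts → 6 fragments:
  584 − 0 = 584 bp
  2503 − 584 = 1919 bp
  2990 − 2503 = 487 bp
  4758 − 2990 = 1768 bp
  7450 − 4758 = 2692 bp
  9427 − 7450 = 1977 bp
Sorted largest to smallest: 2692, 1977, 1919, 1768, 584, 487 bp.

2692, 1977, 1919, 1768, 584, 487 bp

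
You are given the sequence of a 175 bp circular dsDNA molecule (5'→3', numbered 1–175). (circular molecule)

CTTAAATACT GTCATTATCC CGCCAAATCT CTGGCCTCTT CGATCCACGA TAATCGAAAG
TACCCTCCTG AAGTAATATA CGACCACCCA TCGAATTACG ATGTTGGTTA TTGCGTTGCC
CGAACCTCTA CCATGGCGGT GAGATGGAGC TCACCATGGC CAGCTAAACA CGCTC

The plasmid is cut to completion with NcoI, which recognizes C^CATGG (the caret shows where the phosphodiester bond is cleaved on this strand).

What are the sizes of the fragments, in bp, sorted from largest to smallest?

152, 23 bp

NcoI sites (CCATGG) start at positions 131, 154.
NcoI cuts after the first base of each site, so after positions 131, 154.
Circular molecule, 2 cuts → 2 fragments:
  132–154 → 23 bp
  155–175 then 1–131 → 21 + 131 = 152 bp
Sorted largest to smallest: 152, 23 bp.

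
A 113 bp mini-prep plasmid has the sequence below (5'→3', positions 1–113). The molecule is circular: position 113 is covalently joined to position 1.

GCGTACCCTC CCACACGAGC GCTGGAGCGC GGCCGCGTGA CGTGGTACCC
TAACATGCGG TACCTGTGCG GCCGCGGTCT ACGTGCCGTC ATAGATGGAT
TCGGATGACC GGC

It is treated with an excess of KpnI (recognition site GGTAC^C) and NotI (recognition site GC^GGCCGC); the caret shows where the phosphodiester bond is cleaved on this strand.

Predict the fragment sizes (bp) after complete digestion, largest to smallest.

74, 18, 15, 6 bp

KpnI sites (GGTACC) start at positions 44, 59.
KpnI cuts after base 5 of each site (before the last base), so after positions 48, 63.
NotI sites (GCGGCCGC) start at positions 29, 68.
NotI cuts after base 2 of each site, so after positions 30, 69.
Combined cut positions: 30, 48, 63, 69.
Circular molecule, 4 cuts → 4 fragments:
  31–48 → 18 bp
  49–63 → 15 bp
  64–69 → 6 bp
  70–113 then 1–30 → 44 + 30 = 74 bp
Sorted largest to smallest: 74, 18, 15, 6 bp.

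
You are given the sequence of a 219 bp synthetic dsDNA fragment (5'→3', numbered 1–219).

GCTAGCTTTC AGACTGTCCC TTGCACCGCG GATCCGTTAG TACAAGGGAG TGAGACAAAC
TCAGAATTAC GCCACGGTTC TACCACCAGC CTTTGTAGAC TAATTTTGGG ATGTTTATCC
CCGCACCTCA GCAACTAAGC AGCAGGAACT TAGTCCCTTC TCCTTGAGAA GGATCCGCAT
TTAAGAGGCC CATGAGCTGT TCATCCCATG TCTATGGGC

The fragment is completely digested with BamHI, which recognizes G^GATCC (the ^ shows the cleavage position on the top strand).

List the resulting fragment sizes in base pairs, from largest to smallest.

BamHI sites (GGATCC) start at positions 30, 171.
BamHI cuts after the first base of each site, so after positions 30, 171.
Linear molecule, 2 cuts → 3 fragments:
  1–30 → 30 bp
  31–171 → 141 bp
  172–219 → 48 bp
Sorted largest to smallest: 141, 48, 30 bp.

141, 48, 30 bp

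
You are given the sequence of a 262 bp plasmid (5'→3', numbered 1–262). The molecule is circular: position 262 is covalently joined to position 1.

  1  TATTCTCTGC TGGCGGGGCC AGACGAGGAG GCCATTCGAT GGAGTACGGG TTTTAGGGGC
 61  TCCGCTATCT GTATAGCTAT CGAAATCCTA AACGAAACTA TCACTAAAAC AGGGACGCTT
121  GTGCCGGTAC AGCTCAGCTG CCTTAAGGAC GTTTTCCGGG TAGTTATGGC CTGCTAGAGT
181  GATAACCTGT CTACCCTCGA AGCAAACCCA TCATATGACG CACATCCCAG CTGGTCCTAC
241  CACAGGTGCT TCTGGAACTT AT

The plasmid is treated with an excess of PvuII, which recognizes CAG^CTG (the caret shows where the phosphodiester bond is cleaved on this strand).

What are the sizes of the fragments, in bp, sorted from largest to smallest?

169, 93 bp

PvuII sites (CAGCTG) start at positions 135, 228.
PvuII cuts after base 3 of each site, so after positions 137, 230.
Circular molecule, 2 cuts → 2 fragments:
  138–230 → 93 bp
  231–262 then 1–137 → 32 + 137 = 169 bp
Sorted largest to smallest: 169, 93 bp.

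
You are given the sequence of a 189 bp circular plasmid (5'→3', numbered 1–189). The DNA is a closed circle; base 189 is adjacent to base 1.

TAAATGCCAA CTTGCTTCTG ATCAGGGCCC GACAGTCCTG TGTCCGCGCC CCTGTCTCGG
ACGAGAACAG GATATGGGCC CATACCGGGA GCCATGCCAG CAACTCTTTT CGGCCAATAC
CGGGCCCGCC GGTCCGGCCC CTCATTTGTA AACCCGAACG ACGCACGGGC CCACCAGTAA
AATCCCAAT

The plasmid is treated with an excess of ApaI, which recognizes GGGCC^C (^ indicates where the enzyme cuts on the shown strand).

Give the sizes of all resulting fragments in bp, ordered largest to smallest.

ApaI sites (GGGCCC) start at positions 25, 76, 122, 167.
ApaI cuts after base 5 of each site (before the last base), so after positions 29, 80, 126, 171.
Circular molecule, 4 cuts → 4 fragments:
  30–80 → 51 bp
  81–126 → 46 bp
  127–171 → 45 bp
  172–189 then 1–29 → 18 + 29 = 47 bp
Sorted largest to smallest: 51, 47, 46, 45 bp.

51, 47, 46, 45 bp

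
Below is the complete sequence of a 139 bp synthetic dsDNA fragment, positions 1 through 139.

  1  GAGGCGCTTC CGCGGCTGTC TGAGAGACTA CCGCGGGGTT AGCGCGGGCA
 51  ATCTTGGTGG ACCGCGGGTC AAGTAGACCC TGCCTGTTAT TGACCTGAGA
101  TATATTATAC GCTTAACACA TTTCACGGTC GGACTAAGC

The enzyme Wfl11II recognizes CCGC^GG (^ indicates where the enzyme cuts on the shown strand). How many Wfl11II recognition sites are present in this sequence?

3

CCGCGG occurs starting at positions 10, 31, 62.
Wfl11II cuts at 3 sites.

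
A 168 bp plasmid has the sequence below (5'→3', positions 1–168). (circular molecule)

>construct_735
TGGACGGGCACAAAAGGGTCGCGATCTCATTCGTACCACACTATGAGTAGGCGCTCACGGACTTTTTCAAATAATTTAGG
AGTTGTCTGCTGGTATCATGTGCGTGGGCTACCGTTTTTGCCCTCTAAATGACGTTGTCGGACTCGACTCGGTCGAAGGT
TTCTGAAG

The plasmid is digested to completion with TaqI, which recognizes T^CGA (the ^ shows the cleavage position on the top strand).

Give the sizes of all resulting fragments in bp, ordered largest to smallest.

159, 9 bp

TaqI sites (TCGA) start at positions 144, 153.
TaqI cuts after the first base of each site, so after positions 144, 153.
Circular molecule, 2 cuts → 2 fragments:
  145–153 → 9 bp
  154–168 then 1–144 → 15 + 144 = 159 bp
Sorted largest to smallest: 159, 9 bp.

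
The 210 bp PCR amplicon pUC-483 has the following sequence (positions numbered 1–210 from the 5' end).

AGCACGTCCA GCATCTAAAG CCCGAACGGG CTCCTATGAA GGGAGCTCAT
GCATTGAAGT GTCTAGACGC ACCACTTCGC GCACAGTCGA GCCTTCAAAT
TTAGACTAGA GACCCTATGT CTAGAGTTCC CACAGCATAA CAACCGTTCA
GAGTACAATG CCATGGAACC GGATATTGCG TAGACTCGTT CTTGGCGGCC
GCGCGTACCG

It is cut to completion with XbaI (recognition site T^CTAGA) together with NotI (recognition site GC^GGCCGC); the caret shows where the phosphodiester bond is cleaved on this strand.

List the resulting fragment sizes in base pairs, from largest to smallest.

76, 62, 58, 14 bp

XbaI sites (TCTAGA) start at positions 62, 120.
XbaI cuts after the first base of each site, so after positions 62, 120.
The NotI site (GCGGCCGC) starts at position 195.
NotI cuts after base 2 of each site, so after position 196.
Combined cut positions: 62, 120, 196.
Linear molecule, 3 cuts → 4 fragments:
  1–62 → 62 bp
  63–120 → 58 bp
  121–196 → 76 bp
  197–210 → 14 bp
Sorted largest to smallest: 76, 62, 58, 14 bp.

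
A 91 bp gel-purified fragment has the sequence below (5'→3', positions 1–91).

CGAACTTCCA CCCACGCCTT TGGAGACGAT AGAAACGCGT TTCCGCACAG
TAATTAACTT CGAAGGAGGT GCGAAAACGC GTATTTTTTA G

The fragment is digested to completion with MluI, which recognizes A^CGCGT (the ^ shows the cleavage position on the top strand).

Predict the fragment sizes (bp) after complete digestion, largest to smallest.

MluI sites (ACGCGT) start at positions 35, 77.
MluI cuts after the first base of each site, so after positions 35, 77.
Linear molecule, 2 cuts → 3 fragments:
  1–35 → 35 bp
  36–77 → 42 bp
  78–91 → 14 bp
Sorted largest to smallest: 42, 35, 14 bp.

42, 35, 14 bp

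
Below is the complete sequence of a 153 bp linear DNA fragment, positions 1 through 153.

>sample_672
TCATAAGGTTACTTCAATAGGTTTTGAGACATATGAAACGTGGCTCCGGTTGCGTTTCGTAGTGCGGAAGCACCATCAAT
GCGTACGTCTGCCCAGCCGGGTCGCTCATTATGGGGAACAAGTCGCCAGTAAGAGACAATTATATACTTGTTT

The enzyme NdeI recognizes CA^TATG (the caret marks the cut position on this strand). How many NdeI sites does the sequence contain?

CATATG occurs starting at position 30.
NdeI cuts at 1 site.

1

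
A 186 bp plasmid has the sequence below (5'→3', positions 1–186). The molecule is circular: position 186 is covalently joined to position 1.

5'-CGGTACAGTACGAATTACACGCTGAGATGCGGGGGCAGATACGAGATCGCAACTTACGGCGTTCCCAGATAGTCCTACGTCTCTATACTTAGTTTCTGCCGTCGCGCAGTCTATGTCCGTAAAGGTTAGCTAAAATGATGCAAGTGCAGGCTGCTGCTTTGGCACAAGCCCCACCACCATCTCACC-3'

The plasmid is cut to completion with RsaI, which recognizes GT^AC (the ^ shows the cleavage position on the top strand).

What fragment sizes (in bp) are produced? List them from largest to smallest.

181, 5 bp

RsaI sites (GTAC) start at positions 3, 8.
RsaI cuts after base 2 of each site, so after positions 4, 9.
Circular molecule, 2 cuts → 2 fragments:
  5–9 → 5 bp
  10–186 then 1–4 → 177 + 4 = 181 bp
Sorted largest to smallest: 181, 5 bp.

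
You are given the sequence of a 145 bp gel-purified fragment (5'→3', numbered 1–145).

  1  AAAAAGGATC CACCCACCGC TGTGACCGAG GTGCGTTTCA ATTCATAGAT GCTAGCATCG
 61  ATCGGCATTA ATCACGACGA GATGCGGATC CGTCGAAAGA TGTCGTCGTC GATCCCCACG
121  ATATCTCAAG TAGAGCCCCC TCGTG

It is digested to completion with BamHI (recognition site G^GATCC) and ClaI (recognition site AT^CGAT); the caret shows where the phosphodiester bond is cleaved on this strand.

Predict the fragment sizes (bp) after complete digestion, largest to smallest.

59, 52, 28, 6 bp

BamHI sites (GGATCC) start at positions 6, 86.
BamHI cuts after the first base of each site, so after positions 6, 86.
The ClaI site (ATCGAT) starts at position 57.
ClaI cuts after base 2 of each site, so after position 58.
Combined cut positions: 6, 58, 86.
Linear molecule, 3 cuts → 4 fragments:
  1–6 → 6 bp
  7–58 → 52 bp
  59–86 → 28 bp
  87–145 → 59 bp
Sorted largest to smallest: 59, 52, 28, 6 bp.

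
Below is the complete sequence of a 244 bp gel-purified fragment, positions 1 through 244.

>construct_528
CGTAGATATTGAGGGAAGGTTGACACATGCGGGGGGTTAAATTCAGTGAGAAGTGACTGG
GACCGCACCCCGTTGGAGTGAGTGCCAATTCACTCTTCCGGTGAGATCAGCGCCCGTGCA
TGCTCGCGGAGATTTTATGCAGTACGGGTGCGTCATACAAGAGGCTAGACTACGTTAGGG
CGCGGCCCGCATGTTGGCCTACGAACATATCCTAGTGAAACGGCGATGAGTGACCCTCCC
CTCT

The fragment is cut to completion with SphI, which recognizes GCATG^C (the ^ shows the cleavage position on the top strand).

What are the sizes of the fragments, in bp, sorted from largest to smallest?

The SphI site (GCATGC) starts at position 118.
SphI cuts after base 5 of each site (before the last base), so after position 122.
Linear molecule, 1 cut → 2 fragments:
  1–122 → 122 bp
  123–244 → 122 bp
Sorted largest to smallest: 122, 122 bp.

122, 122 bp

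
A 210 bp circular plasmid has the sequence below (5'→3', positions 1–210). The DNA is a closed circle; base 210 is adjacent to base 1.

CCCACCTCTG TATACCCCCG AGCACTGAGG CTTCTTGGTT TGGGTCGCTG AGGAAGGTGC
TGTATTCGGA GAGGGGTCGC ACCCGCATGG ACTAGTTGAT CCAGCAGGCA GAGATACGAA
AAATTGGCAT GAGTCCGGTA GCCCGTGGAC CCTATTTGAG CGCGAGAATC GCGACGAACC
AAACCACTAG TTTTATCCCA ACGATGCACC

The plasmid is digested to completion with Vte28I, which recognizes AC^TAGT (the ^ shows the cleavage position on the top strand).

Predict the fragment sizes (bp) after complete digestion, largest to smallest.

Vte28I sites (ACTAGT) start at positions 91, 186.
Vte28I cuts after base 2 of each site, so after positions 92, 187.
Circular molecule, 2 cuts → 2 fragments:
  93–187 → 95 bp
  188–210 then 1–92 → 23 + 92 = 115 bp
Sorted largest to smallest: 115, 95 bp.

115, 95 bp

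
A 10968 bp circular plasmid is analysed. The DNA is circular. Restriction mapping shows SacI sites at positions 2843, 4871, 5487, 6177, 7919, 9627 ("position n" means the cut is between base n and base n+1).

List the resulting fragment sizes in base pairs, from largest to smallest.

4184, 2028, 1742, 1708, 690, 616 bp

Circular molecule, 6 cuts → 6 fragments:
  4871 − 2843 = 2028 bp
  5487 − 4871 = 616 bp
  6177 − 5487 = 690 bp
  7919 − 6177 = 1742 bp
  9627 − 7919 = 1708 bp
  wrap: 10968 − 9627 + 2843 = 4184 bp
Sorted largest to smallest: 4184, 2028, 1742, 1708, 690, 616 bp.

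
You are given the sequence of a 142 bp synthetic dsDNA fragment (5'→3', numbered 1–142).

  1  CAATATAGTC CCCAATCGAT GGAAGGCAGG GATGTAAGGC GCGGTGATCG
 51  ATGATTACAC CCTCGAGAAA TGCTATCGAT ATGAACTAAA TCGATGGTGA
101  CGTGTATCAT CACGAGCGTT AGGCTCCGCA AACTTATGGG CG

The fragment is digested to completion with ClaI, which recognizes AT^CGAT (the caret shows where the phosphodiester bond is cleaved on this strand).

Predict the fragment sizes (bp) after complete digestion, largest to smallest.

51, 32, 28, 16, 15 bp

ClaI sites (ATCGAT) start at positions 15, 47, 75, 90.
ClaI cuts after base 2 of each site, so after positions 16, 48, 76, 91.
Linear molecule, 4 cuts → 5 fragments:
  1–16 → 16 bp
  17–48 → 32 bp
  49–76 → 28 bp
  77–91 → 15 bp
  92–142 → 51 bp
Sorted largest to smallest: 51, 32, 28, 16, 15 bp.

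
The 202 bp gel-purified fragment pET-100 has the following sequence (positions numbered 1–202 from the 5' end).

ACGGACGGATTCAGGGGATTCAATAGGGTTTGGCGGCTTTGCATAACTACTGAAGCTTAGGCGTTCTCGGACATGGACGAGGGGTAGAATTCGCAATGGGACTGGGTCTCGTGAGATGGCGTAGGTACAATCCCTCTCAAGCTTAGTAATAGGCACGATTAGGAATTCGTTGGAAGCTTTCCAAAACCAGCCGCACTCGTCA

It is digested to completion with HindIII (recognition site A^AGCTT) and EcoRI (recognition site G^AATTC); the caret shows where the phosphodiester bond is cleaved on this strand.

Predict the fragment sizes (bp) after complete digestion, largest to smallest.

53, 52, 34, 28, 24, 11 bp

HindIII sites (AAGCTT) start at positions 53, 139, 174.
HindIII cuts after the first base of each site, so after positions 53, 139, 174.
EcoRI sites (GAATTC) start at positions 87, 163.
EcoRI cuts after the first base of each site, so after positions 87, 163.
Combined cut positions: 53, 87, 139, 163, 174.
Linear molecule, 5 cuts → 6 fragments:
  1–53 → 53 bp
  54–87 → 34 bp
  88–139 → 52 bp
  140–163 → 24 bp
  164–174 → 11 bp
  175–202 → 28 bp
Sorted largest to smallest: 53, 52, 34, 28, 24, 11 bp.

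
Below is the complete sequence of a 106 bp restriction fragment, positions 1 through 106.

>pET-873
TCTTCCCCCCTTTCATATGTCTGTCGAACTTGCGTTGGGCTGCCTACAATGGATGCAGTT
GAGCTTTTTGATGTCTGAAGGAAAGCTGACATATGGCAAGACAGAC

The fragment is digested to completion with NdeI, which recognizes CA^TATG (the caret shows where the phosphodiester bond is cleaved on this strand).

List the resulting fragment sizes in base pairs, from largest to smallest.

NdeI sites (CATATG) start at positions 14, 90.
NdeI cuts after base 2 of each site, so after positions 15, 91.
Linear molecule, 2 cuts → 3 fragments:
  1–15 → 15 bp
  16–91 → 76 bp
  92–106 → 15 bp
Sorted largest to smallest: 76, 15, 15 bp.

76, 15, 15 bp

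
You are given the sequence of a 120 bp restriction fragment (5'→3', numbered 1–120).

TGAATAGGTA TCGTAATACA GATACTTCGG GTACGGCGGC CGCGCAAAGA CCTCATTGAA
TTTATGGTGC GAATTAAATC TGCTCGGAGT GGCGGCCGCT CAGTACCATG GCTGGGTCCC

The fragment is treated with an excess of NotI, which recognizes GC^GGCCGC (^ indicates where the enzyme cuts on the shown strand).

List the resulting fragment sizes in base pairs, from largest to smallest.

56, 37, 27 bp

NotI sites (GCGGCCGC) start at positions 36, 92.
NotI cuts after base 2 of each site, so after positions 37, 93.
Linear molecule, 2 cuts → 3 fragments:
  1–37 → 37 bp
  38–93 → 56 bp
  94–120 → 27 bp
Sorted largest to smallest: 56, 37, 27 bp.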